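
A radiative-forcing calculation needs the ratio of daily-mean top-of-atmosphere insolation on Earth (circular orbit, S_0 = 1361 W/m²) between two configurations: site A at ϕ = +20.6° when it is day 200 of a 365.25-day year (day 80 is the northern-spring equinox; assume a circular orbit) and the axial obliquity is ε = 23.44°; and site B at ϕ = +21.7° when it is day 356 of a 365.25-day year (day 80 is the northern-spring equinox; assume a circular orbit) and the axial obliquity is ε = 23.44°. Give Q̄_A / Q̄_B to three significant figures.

— Configuration A (ϕ=+20.6°):
Solar longitude: L_s = 360° × (200 − 80)/365.25 = 118.275°.
sin δ = sin 23.44° × sin 118.275° = 0.35033, so δ = +20.507°.
cos h₀ = −tan(+20.6°) tan(+20.507°) = -0.1406, h₀ = 1.7119 rad.
Bracket: h₀ sin ϕ sin δ + cos ϕ cos δ sin h₀ = 1.7119×0.35184×0.35033 + 0.93606×0.93663×0.99007 = 0.211009 + 0.868036 = 1.079045.
Q̄ = (S_0/π) × [bracket] = (1361/π) × 1.079045 = 467.46 W/m².
— Configuration B (ϕ=+21.7°):
Solar longitude: L_s = 360° × (356 − 80)/365.25 = 272.033°.
sin δ = sin 23.44° × sin 272.033° = -0.39754, so δ = -23.424°.
cos h₀ = −tan(+21.7°) tan(-23.424°) = 0.1724, h₀ = 1.3975 rad.
Bracket: h₀ sin ϕ sin δ + cos ϕ cos δ sin h₀ = 1.3975×0.36975×-0.39754 + 0.92913×0.91759×0.98503 = -0.205419 + 0.839798 = 0.634379.
Q̄ = (S_0/π) × [bracket] = (1361/π) × 0.634379 = 274.83 W/m².
Ratio Q̄_A / Q̄_B = 467.46 / 274.83 = 1.701.

Q̄_A / Q̄_B ≈ 1.70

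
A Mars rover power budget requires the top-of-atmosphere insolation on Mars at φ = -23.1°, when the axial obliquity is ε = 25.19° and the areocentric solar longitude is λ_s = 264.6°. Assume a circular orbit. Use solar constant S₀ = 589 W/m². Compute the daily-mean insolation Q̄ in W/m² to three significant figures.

Q̄ ≈ 208 W/m²

sin δ = sin 25.19° × sin 264.6° = -0.42373, so δ = -25.070°.
cos H₀ = −tan(-23.1°) tan(-25.070°) = -0.1995, H₀ = 1.7717 rad.
Bracket: H₀ sin φ sin δ + cos φ cos δ sin H₀ = 1.7717×-0.39234×-0.42373 + 0.91982×0.90579×0.97989 = 0.294538 + 0.816409 = 1.110947.
Q̄ = (S₀/π) × [bracket] = (589/π) × 1.110947 = 208.3 W/m².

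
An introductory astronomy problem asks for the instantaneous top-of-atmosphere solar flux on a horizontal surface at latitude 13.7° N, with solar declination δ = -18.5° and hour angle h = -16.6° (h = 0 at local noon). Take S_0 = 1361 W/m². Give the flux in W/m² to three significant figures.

1.10e+03 W/m²

cos θ_z = sin ϕ sin δ + cos ϕ cos δ cos h = -0.075150 + 0.882944 = 0.807794.
Flux = S_0 · cos θ_z = 1361 × 0.807794 = 1099 W/m².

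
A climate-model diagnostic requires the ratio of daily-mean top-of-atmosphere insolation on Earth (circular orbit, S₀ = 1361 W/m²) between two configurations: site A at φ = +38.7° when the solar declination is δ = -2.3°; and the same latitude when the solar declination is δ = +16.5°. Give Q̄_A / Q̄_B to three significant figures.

— Configuration A (φ=+38.7°):
cos H₀ = −tan(+38.7°) tan(-2.300°) = 0.0322, H₀ = 1.5386 rad.
Bracket: H₀ sin φ sin δ + cos φ cos δ sin H₀ = 1.5386×0.62524×-0.04013 + 0.78043×0.99919×0.99948 = -0.038605 + 0.779392 = 0.740787.
Q̄ = (S₀/π) × [bracket] = (1361/π) × 0.740787 = 320.92 W/m².
— Configuration B (φ=+38.7°):
cos H₀ = −tan(+38.7°) tan(+16.500°) = -0.2373, H₀ = 1.8104 rad.
Bracket: H₀ sin φ sin δ + cos φ cos δ sin H₀ = 1.8104×0.62524×0.28402 + 0.78043×0.95882×0.97143 = 0.321492 + 0.726913 = 1.048405.
Q̄ = (S₀/π) × [bracket] = (1361/π) × 1.048405 = 454.19 W/m².
Ratio Q̄_A / Q̄_B = 320.92 / 454.19 = 0.7066.

Q̄_A / Q̄_B ≈ 0.707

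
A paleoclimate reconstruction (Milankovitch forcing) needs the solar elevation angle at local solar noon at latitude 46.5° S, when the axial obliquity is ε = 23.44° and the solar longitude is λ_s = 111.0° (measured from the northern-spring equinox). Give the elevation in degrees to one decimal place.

21.7°

Solar declination: sin δ = sin ε · sin λ_s = sin 23.44° × sin 111.0° = 0.37137, so δ = +21.800°.
At local noon the hour angle is zero, so the zenith angle equals |φ − δ| = |-46.5° − (+21.800°)| = 68.300°.
Elevation = 90° − 68.300° = 21.7°.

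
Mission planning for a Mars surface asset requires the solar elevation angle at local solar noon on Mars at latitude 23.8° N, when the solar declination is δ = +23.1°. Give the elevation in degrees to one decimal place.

At local noon the hour angle is zero, so the zenith angle equals |φ − δ| = |+23.8° − (+23.100°)| = 0.700°.
Elevation = 90° − 0.700° = 89.3°.

89.3°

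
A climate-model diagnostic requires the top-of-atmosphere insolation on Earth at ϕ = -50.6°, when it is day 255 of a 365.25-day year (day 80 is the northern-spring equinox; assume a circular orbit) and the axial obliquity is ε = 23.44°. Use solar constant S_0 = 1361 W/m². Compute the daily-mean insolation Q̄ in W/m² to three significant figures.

Q̄ ≈ 248 W/m²

Solar longitude: L_s = 360° × (255 − 80)/365.25 = 172.485°.
sin δ = sin 23.44° × sin 172.485° = 0.05203, so δ = +2.982°.
cos h₀ = −tan(-50.6°) tan(+2.982°) = 0.0634, h₀ = 1.5073 rad.
Bracket: h₀ sin ϕ sin δ + cos ϕ cos δ sin h₀ = 1.5073×-0.77273×0.05203 + 0.63473×0.99865×0.99799 = -0.060601 + 0.632599 = 0.571998.
Q̄ = (S_0/π) × [bracket] = (1361/π) × 0.571998 = 247.8 W/m².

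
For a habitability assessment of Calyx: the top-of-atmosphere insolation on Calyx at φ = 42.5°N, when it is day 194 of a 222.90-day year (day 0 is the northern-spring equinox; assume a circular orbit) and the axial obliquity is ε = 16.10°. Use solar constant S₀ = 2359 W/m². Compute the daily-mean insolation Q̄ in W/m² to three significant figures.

Solar longitude: λ_s = 360° × (194 − 0)/222.90 = 313.324°.
sin δ = sin 16.10° × sin 313.324° = -0.20174, so δ = -11.639°.
cos H₀ = −tan(+42.5°) tan(-11.639°) = 0.1887, H₀ = 1.3809 rad.
Bracket: H₀ sin φ sin δ + cos φ cos δ sin H₀ = 1.3809×0.67559×-0.20174 + 0.73728×0.97944×0.98203 = -0.188208 + 0.709145 = 0.520937.
Q̄ = (S₀/π) × [bracket] = (2359/π) × 0.520937 = 391.2 W/m².

Q̄ ≈ 391 W/m²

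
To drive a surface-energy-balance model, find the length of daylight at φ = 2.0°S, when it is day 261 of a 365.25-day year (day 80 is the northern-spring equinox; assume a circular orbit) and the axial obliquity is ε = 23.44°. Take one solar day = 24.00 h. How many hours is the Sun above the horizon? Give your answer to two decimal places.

12.00 h

Solar longitude: λ_s = 360° × (261 − 80)/365.25 = 178.398°.
sin δ = sin 23.44° × sin 178.398° = 0.01112, so δ = +0.637°.
cos H₀ = −tan φ · tan δ = −tan(-2.0°) × tan(+0.637°) = 0.0004, so H₀ = 1.5704 rad = 89.98°.
Daylight = 2H₀/(2π) × 24.00 h = (1.5704/π) × 24.00 = 12.00 h.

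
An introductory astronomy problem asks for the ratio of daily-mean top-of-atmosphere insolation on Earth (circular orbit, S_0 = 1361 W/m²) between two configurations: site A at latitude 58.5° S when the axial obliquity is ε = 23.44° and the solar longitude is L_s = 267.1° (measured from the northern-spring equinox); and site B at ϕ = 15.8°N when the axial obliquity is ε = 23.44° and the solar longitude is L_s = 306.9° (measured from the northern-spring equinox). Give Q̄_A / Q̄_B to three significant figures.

Q̄_A / Q̄_B ≈ 1.46

— Configuration A (ϕ=-58.5°):
Solar declination: sin δ = sin ε · sin L_s = sin 23.44° × sin 267.1° = -0.39728, so δ = -23.408°.
cos h₀ = −tan(-58.5°) tan(-23.408°) = -0.7064, h₀ = 2.3553 rad.
Bracket: h₀ sin ϕ sin δ + cos ϕ cos δ sin h₀ = 2.3553×-0.85264×-0.39728 + 0.52250×0.91770×0.70777 = 0.797827 + 0.339374 = 1.137201.
Q̄ = (S_0/π) × [bracket] = (1361/π) × 1.137201 = 492.66 W/m².
— Configuration B (ϕ=+15.8°):
Solar declination: sin δ = sin ε · sin L_s = sin 23.44° × sin 306.9° = -0.31811, so δ = -18.548°.
cos h₀ = −tan(+15.8°) tan(-18.548°) = 0.0949, h₀ = 1.4757 rad.
Bracket: h₀ sin ϕ sin δ + cos ϕ cos δ sin h₀ = 1.4757×0.27228×-0.31811 + 0.96222×0.94806×0.99548 = -0.127818 + 0.908119 = 0.780301.
Q̄ = (S_0/π) × [bracket] = (1361/π) × 0.780301 = 338.04 W/m².
Ratio Q̄_A / Q̄_B = 492.66 / 338.04 = 1.457.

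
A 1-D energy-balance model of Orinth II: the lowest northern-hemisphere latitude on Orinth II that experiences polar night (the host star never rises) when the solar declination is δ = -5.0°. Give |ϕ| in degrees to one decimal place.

|ϕ| = 85.0°

Polar night requires cos h₀ = −tan ϕ tan δ ≥ 1, i.e. tan ϕ tan δ ≤ −1.
The boundary is |tan ϕ| · |tan δ| = 1, so |ϕ| = 90° − |δ| = 90° − 5.0° = 85.0° in the northern hemisphere.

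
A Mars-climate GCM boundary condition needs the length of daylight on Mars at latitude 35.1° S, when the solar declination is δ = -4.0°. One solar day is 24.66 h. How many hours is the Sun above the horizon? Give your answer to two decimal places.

cos H₀ = −tan φ · tan δ = −tan(-35.1°) × tan(-4.000°) = -0.0491, so H₀ = 1.6200 rad = 92.82°.
Daylight = 2H₀/(2π) × 24.66 h = (1.6200/π) × 24.66 = 12.72 h.

12.72 h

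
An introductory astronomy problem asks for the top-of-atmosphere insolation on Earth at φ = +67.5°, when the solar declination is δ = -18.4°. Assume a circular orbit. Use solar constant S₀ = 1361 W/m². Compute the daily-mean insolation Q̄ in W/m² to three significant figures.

cos H₀ = −tan(+67.5°) tan(-18.400°) = 0.8031, H₀ = 0.6383 rad.
Bracket: H₀ sin φ sin δ + cos φ cos δ sin H₀ = 0.6383×0.92388×-0.31565 + 0.38268×0.94888×0.59584 = -0.186143 + 0.216360 = 0.030217.
Q̄ = (S₀/π) × [bracket] = (1361/π) × 0.030217 = 13.09 W/m².

Q̄ ≈ 13.1 W/m²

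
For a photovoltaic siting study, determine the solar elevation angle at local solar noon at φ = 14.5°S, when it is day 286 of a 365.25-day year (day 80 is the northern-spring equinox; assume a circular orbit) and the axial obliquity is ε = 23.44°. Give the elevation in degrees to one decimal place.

84.5°

Solar longitude: λ_s = 360° × (286 − 80)/365.25 = 203.039°.
sin δ = sin 23.44° × sin 203.039° = -0.15568, so δ = -8.956°.
At local noon the hour angle is zero, so the zenith angle equals |φ − δ| = |-14.5° − (-8.956°)| = 5.544°.
Elevation = 90° − 5.544° = 84.5°.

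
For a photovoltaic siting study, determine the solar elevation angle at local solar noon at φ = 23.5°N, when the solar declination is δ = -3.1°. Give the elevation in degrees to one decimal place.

At local noon the hour angle is zero, so the zenith angle equals |φ − δ| = |+23.5° − (-3.100°)| = 26.600°.
Elevation = 90° − 26.600° = 63.4°.

63.4°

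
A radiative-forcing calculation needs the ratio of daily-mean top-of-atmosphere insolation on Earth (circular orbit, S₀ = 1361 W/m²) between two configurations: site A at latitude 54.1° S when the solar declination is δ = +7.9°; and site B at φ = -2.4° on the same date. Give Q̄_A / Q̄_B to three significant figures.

— Configuration A (φ=-54.1°):
cos H₀ = −tan(-54.1°) tan(+7.900°) = 0.1917, H₀ = 1.3779 rad.
Bracket: H₀ sin φ sin δ + cos φ cos δ sin H₀ = 1.3779×-0.81004×0.13744 + 0.58637×0.99051×0.98146 = -0.153404 + 0.570037 = 0.416633.
Q̄ = (S₀/π) × [bracket] = (1361/π) × 0.416633 = 180.49 W/m².
— Configuration B (φ=-2.4°):
cos H₀ = −tan(-2.4°) tan(+7.900°) = 0.0058, H₀ = 1.5650 rad.
Bracket: H₀ sin φ sin δ + cos φ cos δ sin H₀ = 1.5650×-0.04188×0.13744 + 0.99912×0.99051×0.99998 = -0.009008 + 0.989619 = 0.980611.
Q̄ = (S₀/π) × [bracket] = (1361/π) × 0.980611 = 424.82 W/m².
Ratio Q̄_A / Q̄_B = 180.49 / 424.82 = 0.4249.

Q̄_A / Q̄_B ≈ 0.425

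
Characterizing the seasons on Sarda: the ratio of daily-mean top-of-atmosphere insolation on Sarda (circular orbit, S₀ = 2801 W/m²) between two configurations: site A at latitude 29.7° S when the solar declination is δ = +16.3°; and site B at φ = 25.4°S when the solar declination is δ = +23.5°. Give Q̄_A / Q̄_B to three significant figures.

— Configuration A (φ=-29.7°):
cos H₀ = −tan(-29.7°) tan(+16.300°) = 0.1668, H₀ = 1.4032 rad.
Bracket: H₀ sin φ sin δ + cos φ cos δ sin H₀ = 1.4032×-0.49546×0.28067 + 0.86863×0.95981×0.98599 = -0.195130 + 0.822039 = 0.626909.
Q̄ = (S₀/π) × [bracket] = (2801/π) × 0.626909 = 558.94 W/m².
— Configuration B (φ=-25.4°):
cos H₀ = −tan(-25.4°) tan(+23.500°) = 0.2065, H₀ = 1.3628 rad.
Bracket: H₀ sin φ sin δ + cos φ cos δ sin H₀ = 1.3628×-0.42894×0.39875 + 0.90334×0.91706×0.97845 = -0.233093 + 0.810565 = 0.577472.
Q̄ = (S₀/π) × [bracket] = (2801/π) × 0.577472 = 514.87 W/m².
Ratio Q̄_A / Q̄_B = 558.94 / 514.87 = 1.086.

Q̄_A / Q̄_B ≈ 1.09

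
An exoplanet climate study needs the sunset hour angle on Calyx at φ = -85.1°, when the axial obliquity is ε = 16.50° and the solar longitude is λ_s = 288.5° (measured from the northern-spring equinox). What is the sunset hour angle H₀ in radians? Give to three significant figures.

Solar declination: sin δ = sin ε · sin λ_s = sin 16.50° × sin 288.5° = -0.26934, so δ = -15.625°.
Sunrise equation: cos H₀ = −tan φ · tan δ = -3.2623 ≤ −1, so the host star never sets (polar day) and H₀ = π.

H₀ = 3.14 rad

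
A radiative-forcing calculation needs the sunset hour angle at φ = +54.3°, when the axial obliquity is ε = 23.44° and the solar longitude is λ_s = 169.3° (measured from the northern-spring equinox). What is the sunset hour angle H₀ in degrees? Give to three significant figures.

Solar declination: sin δ = sin ε · sin λ_s = sin 23.44° × sin 169.3° = 0.07386, so δ = +4.235°.
cos H₀ = −tan φ · tan δ = −tan(+54.3°) × tan(+4.235°) = -0.1031, so H₀ = 1.6740 rad = 95.92°.

H₀ = 95.9°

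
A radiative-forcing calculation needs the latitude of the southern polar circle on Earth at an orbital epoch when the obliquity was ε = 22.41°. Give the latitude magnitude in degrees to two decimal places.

The polar circle is the lowest latitude that experiences at least one full rotation of continuous darkness at the northern-summer solstice; it lies at |φ| = 90° − ε = 90° − 22.41° = 67.59°.

67.59°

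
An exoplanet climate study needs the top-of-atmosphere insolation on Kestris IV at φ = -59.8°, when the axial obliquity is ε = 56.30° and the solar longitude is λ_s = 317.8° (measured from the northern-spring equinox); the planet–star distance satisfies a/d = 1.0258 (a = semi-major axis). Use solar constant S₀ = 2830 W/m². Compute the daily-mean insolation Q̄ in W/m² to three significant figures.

Solar declination: sin δ = sin ε · sin λ_s = sin 56.30° × sin 317.8° = -0.55884, so δ = -33.976°.
cos H₀ = −tan(-59.8°) tan(-33.976°) = -1.1579 ≤ −1 ⇒ polar day, H₀ = π.
Bracket: H₀ sin φ sin δ + cos φ cos δ sin H₀ = 3.1416×-0.86427×-0.55884 + 0.50302×0.82928×0.00000 = 1.517357 + 0.000000 = 1.517357.
Inverse-square distance factor (a/d)² = 1.0258² = 1.052266.
Q̄ = (S₀/π) × 1.052266 × [bracket] = (2830/π) × 1.052266 × 1.517357 = 1438 W/m².

Q̄ ≈ 1.44e+03 W/m²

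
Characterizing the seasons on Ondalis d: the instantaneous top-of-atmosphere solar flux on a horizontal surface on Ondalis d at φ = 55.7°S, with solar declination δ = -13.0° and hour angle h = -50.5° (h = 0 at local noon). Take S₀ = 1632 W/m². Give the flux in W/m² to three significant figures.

cos θ_z = sin φ sin δ + cos φ cos δ cos h = 0.185832 + 0.349260 = 0.535092.
Flux = S₀ · cos θ_z = 1632 × 0.535092 = 873.3 W/m².

873 W/m²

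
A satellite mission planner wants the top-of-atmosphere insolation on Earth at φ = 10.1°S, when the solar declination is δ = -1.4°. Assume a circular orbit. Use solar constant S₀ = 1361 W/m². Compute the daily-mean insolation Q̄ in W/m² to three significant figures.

cos H₀ = −tan(-10.1°) tan(-1.400°) = -0.0044, H₀ = 1.5751 rad.
Bracket: H₀ sin φ sin δ + cos φ cos δ sin H₀ = 1.5751×-0.17537×-0.02443 + 0.98450×0.99970×0.99999 = 0.006748 + 0.984195 = 0.990943.
Q̄ = (S₀/π) × [bracket] = (1361/π) × 0.990943 = 429.3 W/m².

Q̄ ≈ 429 W/m²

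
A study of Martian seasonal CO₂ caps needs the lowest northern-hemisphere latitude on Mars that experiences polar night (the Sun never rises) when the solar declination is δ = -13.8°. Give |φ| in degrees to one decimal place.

|φ| = 76.2°

Polar night requires cos H₀ = −tan φ tan δ ≥ 1, i.e. tan φ tan δ ≤ −1.
The boundary is |tan φ| · |tan δ| = 1, so |φ| = 90° − |δ| = 90° − 13.8° = 76.2° in the northern hemisphere.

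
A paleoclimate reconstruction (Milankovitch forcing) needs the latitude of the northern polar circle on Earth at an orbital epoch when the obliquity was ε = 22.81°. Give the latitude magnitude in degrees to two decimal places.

67.19°

The polar circle is the lowest latitude that experiences at least one full rotation of continuous daylight at the northern-summer solstice; it lies at |φ| = 90° − ε = 90° − 22.81° = 67.19°.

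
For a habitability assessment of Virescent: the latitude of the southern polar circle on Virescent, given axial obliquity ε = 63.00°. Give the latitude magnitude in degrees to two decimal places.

27.00°

The polar circle is the lowest latitude that experiences at least one full rotation of continuous darkness at the northern-summer solstice; it lies at |ϕ| = 90° − ε = 90° − 63.00° = 27.00°.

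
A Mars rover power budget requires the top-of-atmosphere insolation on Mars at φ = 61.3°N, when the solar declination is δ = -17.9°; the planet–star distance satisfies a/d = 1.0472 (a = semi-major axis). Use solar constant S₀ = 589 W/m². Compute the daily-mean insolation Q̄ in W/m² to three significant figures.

Q̄ ≈ 23.8 W/m²

cos H₀ = −tan(+61.3°) tan(-17.900°) = 0.5900, H₀ = 0.9398 rad.
Bracket: H₀ sin φ sin δ + cos φ cos δ sin H₀ = 0.9398×0.87715×-0.30736 + 0.48022×0.95159×0.80744 = -0.253371 + 0.368978 = 0.115607.
Inverse-square distance factor (a/d)² = 1.0472² = 1.096628.
Q̄ = (S₀/π) × 1.096628 × [bracket] = (589/π) × 1.096628 × 0.115607 = 23.77 W/m².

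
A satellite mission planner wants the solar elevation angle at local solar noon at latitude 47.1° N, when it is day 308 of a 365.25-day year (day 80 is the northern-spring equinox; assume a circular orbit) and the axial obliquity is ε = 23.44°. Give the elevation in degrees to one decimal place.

Solar longitude: λ_s = 360° × (308 − 80)/365.25 = 224.723°.
sin δ = sin 23.44° × sin 224.723° = -0.27991, so δ = -16.255°.
At local noon the hour angle is zero, so the zenith angle equals |φ − δ| = |+47.1° − (-16.255°)| = 63.355°.
Elevation = 90° − 63.355° = 26.6°.

26.6°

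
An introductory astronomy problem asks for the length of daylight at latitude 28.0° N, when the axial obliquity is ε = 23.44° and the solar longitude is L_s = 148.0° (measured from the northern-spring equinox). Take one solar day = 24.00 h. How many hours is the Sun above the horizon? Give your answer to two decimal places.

Solar declination: sin δ = sin ε · sin L_s = sin 23.44° × sin 148.0° = 0.21080, so δ = +12.169°.
cos h₀ = −tan ϕ · tan δ = −tan(+28.0°) × tan(+12.169°) = -0.1147, so h₀ = 1.6857 rad = 96.58°.
Daylight = 2h₀/(2π) × 24.00 h = (1.6857/π) × 24.00 = 12.88 h.

12.88 h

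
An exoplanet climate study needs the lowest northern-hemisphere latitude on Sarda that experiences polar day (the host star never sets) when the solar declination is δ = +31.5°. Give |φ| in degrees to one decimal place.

Polar day requires cos H₀ = −tan φ tan δ ≤ −1, i.e. tan φ tan δ ≥ 1.
The boundary is |tan φ| · |tan δ| = 1, so |φ| = 90° − |δ| = 90° − 31.5° = 58.5° in the northern hemisphere.

|φ| = 58.5°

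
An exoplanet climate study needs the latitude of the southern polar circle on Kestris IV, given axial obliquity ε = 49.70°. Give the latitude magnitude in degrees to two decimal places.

The polar circle is the lowest latitude that experiences at least one full rotation of continuous darkness at the northern-summer solstice; it lies at |ϕ| = 90° − ε = 90° − 49.70° = 40.30°.

40.30°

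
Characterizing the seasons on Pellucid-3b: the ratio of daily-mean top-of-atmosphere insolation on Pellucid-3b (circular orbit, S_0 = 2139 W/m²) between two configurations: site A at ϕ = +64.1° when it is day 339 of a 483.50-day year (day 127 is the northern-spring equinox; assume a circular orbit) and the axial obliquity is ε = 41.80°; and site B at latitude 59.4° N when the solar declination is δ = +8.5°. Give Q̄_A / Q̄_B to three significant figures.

— Configuration A (ϕ=+64.1°):
Solar longitude: L_s = 360° × (339 − 127)/483.50 = 157.849°.
sin δ = sin 41.80° × sin 157.849° = 0.25132, so δ = +14.555°.
cos h₀ = −tan(+64.1°) tan(+14.555°) = -0.5347, h₀ = 2.1350 rad.
Bracket: h₀ sin ϕ sin δ + cos ϕ cos δ sin h₀ = 2.1350×0.89956×0.25132 + 0.43680×0.96791×0.84503 = 0.482675 + 0.357264 = 0.839939.
Q̄ = (S_0/π) × [bracket] = (2139/π) × 0.839939 = 571.88 W/m².
— Configuration B (ϕ=+59.4°):
cos h₀ = −tan(+59.4°) tan(+8.500°) = -0.2527, h₀ = 1.8263 rad.
Bracket: h₀ sin ϕ sin δ + cos ϕ cos δ sin h₀ = 1.8263×0.86074×0.14781 + 0.50904×0.98902×0.96754 = 0.232353 + 0.487109 = 0.719462.
Q̄ = (S_0/π) × [bracket] = (2139/π) × 0.719462 = 489.86 W/m².
Ratio Q̄_A / Q̄_B = 571.88 / 489.86 = 1.167.

Q̄_A / Q̄_B ≈ 1.17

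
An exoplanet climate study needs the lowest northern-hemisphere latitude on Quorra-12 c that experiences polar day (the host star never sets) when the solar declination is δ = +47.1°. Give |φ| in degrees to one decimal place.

Polar day requires cos H₀ = −tan φ tan δ ≤ −1, i.e. tan φ tan δ ≥ 1.
The boundary is |tan φ| · |tan δ| = 1, so |φ| = 90° − |δ| = 90° − 47.1° = 42.9° in the northern hemisphere.

|φ| = 42.9°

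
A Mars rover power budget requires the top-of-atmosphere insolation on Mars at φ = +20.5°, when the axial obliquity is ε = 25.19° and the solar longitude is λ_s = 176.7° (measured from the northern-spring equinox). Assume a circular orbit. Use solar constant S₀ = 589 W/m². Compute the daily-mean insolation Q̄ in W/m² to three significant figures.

Q̄ ≈ 178 W/m²

Solar declination: sin δ = sin ε · sin λ_s = sin 25.19° × sin 176.7° = 0.02450, so δ = +1.404°.
cos H₀ = −tan(+20.5°) tan(+1.404°) = -0.0092, H₀ = 1.5800 rad.
Bracket: H₀ sin φ sin δ + cos φ cos δ sin H₀ = 1.5800×0.35021×0.02450 + 0.93667×0.99970×0.99996 = 0.013557 + 0.936352 = 0.949909.
Q̄ = (S₀/π) × [bracket] = (589/π) × 0.949909 = 178.1 W/m².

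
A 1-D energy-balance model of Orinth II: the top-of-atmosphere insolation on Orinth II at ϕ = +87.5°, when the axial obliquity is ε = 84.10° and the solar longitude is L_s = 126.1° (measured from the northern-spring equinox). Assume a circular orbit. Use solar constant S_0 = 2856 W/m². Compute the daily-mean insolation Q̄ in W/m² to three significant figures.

Q̄ ≈ 2.29e+03 W/m²

Solar declination: sin δ = sin ε · sin L_s = sin 84.10° × sin 126.1° = 0.80371, so δ = +53.486°.
cos h₀ = −tan(+87.5°) tan(+53.486°) = -30.9367 ≤ −1 ⇒ polar day, h₀ = π.
Bracket: h₀ sin ϕ sin δ + cos ϕ cos δ sin h₀ = 3.1416×0.99905×0.80371 + 0.04362×0.59502×0.00000 = 2.522537 + 0.000000 = 2.522537.
Q̄ = (S_0/π) × [bracket] = (2856/π) × 2.522537 = 2293 W/m².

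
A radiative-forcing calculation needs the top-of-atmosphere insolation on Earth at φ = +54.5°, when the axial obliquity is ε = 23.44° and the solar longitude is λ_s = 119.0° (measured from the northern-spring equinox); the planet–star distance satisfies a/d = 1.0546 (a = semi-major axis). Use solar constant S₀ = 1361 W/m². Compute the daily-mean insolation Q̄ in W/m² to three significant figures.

Q̄ ≈ 513 W/m²

Solar declination: sin δ = sin ε · sin λ_s = sin 23.44° × sin 119.0° = 0.34791, so δ = +20.360°.
cos H₀ = −tan(+54.5°) tan(+20.360°) = -0.5203, H₀ = 2.1180 rad.
Bracket: H₀ sin φ sin δ + cos φ cos δ sin H₀ = 2.1180×0.81412×0.34791 + 0.58070×0.93753×0.85401 = 0.599903 + 0.464943 = 1.064846.
Inverse-square distance factor (a/d)² = 1.0546² = 1.112181.
Q̄ = (S₀/π) × 1.112181 × [bracket] = (1361/π) × 1.112181 × 1.064846 = 513.1 W/m².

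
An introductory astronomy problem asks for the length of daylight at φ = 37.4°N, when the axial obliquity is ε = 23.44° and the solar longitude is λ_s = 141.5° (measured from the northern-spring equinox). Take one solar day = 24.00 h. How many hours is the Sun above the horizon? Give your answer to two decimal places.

13.50 h

Solar declination: sin δ = sin ε · sin λ_s = sin 23.44° × sin 141.5° = 0.24763, so δ = +14.337°.
cos H₀ = −tan φ · tan δ = −tan(+37.4°) × tan(+14.337°) = -0.1954, so H₀ = 1.7675 rad = 101.27°.
Daylight = 2H₀/(2π) × 24.00 h = (1.7675/π) × 24.00 = 13.50 h.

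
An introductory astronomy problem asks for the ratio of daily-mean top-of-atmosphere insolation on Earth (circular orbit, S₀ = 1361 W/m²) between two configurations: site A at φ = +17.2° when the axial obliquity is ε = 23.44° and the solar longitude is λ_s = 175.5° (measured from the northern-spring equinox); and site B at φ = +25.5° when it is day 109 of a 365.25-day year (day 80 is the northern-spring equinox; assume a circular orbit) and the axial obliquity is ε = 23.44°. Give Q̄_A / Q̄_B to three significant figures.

Q̄_A / Q̄_B ≈ 0.952

— Configuration A (φ=+17.2°):
Solar declination: sin δ = sin ε · sin λ_s = sin 23.44° × sin 175.5° = 0.03121, so δ = +1.788°.
cos H₀ = −tan(+17.2°) tan(+1.788°) = -0.0097, H₀ = 1.5805 rad.
Bracket: H₀ sin φ sin δ + cos φ cos δ sin H₀ = 1.5805×0.29571×0.03121 + 0.95528×0.99951×0.99995 = 0.014587 + 0.954764 = 0.969351.
Q̄ = (S₀/π) × [bracket] = (1361/π) × 0.969351 = 419.94 W/m².
— Configuration B (φ=+25.5°):
Solar longitude: λ_s = 360° × (109 − 80)/365.25 = 28.583°.
sin δ = sin 23.44° × sin 28.583° = 0.19032, so δ = +10.971°.
cos H₀ = −tan(+25.5°) tan(+10.971°) = -0.0925, H₀ = 1.6634 rad.
Bracket: H₀ sin φ sin δ + cos φ cos δ sin H₀ = 1.6634×0.43051×0.19032 + 0.90259×0.98172×0.99572 = 0.136290 + 0.882298 = 1.018588.
Q̄ = (S₀/π) × [bracket] = (1361/π) × 1.018588 = 441.27 W/m².
Ratio Q̄_A / Q̄_B = 419.94 / 441.27 = 0.9517.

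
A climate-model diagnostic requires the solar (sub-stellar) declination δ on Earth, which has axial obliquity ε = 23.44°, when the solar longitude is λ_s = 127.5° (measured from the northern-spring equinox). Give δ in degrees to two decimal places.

sin δ = sin ε · sin λ_s = sin 23.44° × sin 127.5° = 0.315587.
δ = arcsin(0.315587) = +18.40°.

δ = +18.40°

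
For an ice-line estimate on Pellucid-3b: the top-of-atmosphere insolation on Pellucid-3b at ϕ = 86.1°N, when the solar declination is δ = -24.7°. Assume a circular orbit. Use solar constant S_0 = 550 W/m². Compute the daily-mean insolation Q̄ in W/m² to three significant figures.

cos h₀ = −tan(+86.1°) tan(-24.700°) = 6.7468 ≥ 1 ⇒ polar night, h₀ = 0 and Q̄ = 0.

Q̄ ≈ 0.00 W/m²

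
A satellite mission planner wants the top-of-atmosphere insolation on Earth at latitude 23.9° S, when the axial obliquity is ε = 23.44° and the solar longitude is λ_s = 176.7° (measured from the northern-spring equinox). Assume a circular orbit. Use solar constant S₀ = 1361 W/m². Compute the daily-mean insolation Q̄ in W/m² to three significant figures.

Q̄ ≈ 390 W/m²

Solar declination: sin δ = sin ε · sin λ_s = sin 23.44° × sin 176.7° = 0.02290, so δ = +1.312°.
cos H₀ = −tan(-23.9°) tan(+1.312°) = 0.0101, H₀ = 1.5606 rad.
Bracket: H₀ sin φ sin δ + cos φ cos δ sin H₀ = 1.5606×-0.40514×0.02290 + 0.91425×0.99974×0.99995 = -0.014479 + 0.913967 = 0.899488.
Q̄ = (S₀/π) × [bracket] = (1361/π) × 0.899488 = 389.7 W/m².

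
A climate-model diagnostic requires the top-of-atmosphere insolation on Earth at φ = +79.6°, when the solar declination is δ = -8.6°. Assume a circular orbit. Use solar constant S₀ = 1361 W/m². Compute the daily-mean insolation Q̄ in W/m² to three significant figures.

Q̄ ≈ 5.43 W/m²

cos H₀ = −tan(+79.6°) tan(-8.600°) = 0.8240, H₀ = 0.6023 rad.
Bracket: H₀ sin φ sin δ + cos φ cos δ sin H₀ = 0.6023×0.98357×-0.14954 + 0.18052×0.98876×0.56656 = -0.088588 + 0.101126 = 0.012538.
Q̄ = (S₀/π) × [bracket] = (1361/π) × 0.012538 = 5.432 W/m².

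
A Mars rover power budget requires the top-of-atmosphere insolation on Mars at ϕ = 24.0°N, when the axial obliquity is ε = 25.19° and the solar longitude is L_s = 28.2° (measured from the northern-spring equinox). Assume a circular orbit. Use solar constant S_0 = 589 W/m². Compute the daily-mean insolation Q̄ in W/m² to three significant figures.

Solar declination: sin δ = sin ε · sin L_s = sin 25.19° × sin 28.2° = 0.20113, so δ = +11.603°.
cos h₀ = −tan(+24.0°) tan(+11.603°) = -0.0914, h₀ = 1.6623 rad.
Bracket: h₀ sin ϕ sin δ + cos ϕ cos δ sin h₀ = 1.6623×0.40674×0.20113 + 0.91355×0.97957×0.99581 = 0.135989 + 0.891137 = 1.027126.
Q̄ = (S_0/π) × [bracket] = (589/π) × 1.027126 = 192.6 W/m².

Q̄ ≈ 193 W/m²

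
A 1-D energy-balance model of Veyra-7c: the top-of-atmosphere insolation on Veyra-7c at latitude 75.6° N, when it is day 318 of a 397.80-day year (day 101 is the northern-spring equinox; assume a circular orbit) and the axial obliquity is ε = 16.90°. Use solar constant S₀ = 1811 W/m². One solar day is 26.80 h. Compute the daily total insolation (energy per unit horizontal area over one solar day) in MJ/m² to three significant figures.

Solar longitude: λ_s = 360° × (318 − 101)/397.80 = 196.380°.
sin δ = sin 16.90° × sin 196.380° = -0.08198, so δ = -4.702°.
cos H₀ = −tan(+75.6°) tan(-4.702°) = 0.3204, H₀ = 1.2447 rad.
Bracket: H₀ sin φ sin δ + cos φ cos δ sin H₀ = 1.2447×0.96858×-0.08198 + 0.24869×0.99663×0.94729 = -0.098834 + 0.234788 = 0.135954.
Q̄ = (S₀/π) × [bracket] = (1811/π) × 0.135954 = 78.372 W/m².
Daily total = Q̄ × 26.80 h × 3600 s/h = 78.372 × 26.80 × 3600 / 10⁶ = 7.561 MJ/m².

7.56 MJ/m²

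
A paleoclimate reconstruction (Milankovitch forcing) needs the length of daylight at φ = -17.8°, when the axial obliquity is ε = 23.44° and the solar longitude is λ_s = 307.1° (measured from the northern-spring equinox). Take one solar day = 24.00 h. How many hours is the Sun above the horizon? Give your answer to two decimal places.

12.82 h

Solar declination: sin δ = sin ε · sin λ_s = sin 23.44° × sin 307.1° = -0.31727, so δ = -18.498°.
cos H₀ = −tan φ · tan δ = −tan(-17.8°) × tan(-18.498°) = -0.1074, so H₀ = 1.6784 rad = 96.17°.
Daylight = 2H₀/(2π) × 24.00 h = (1.6784/π) × 24.00 = 12.82 h.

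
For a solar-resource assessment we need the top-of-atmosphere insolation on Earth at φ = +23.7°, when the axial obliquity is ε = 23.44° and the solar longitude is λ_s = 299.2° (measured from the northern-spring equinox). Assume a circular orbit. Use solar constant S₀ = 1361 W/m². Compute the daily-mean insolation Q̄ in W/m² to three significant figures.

Q̄ ≈ 282 W/m²

Solar declination: sin δ = sin ε · sin λ_s = sin 23.44° × sin 299.2° = -0.34724, so δ = -20.318°.
cos H₀ = −tan(+23.7°) tan(-20.318°) = 0.1625, H₀ = 1.4075 rad.
Bracket: H₀ sin φ sin δ + cos φ cos δ sin H₀ = 1.4075×0.40195×-0.34724 + 0.91566×0.93778×0.98670 = -0.196449 + 0.847267 = 0.650818.
Q̄ = (S₀/π) × [bracket] = (1361/π) × 0.650818 = 281.9 W/m².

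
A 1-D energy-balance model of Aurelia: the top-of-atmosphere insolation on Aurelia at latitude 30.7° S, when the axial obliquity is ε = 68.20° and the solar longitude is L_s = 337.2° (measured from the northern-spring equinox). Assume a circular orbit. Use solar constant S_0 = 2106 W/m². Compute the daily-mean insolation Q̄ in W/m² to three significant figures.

Q̄ ≈ 745 W/m²

Solar declination: sin δ = sin ε · sin L_s = sin 68.20° × sin 337.2° = -0.35980, so δ = -21.088°.
cos h₀ = −tan(-30.7°) tan(-21.088°) = -0.2290, h₀ = 1.8018 rad.
Bracket: h₀ sin ϕ sin δ + cos ϕ cos δ sin h₀ = 1.8018×-0.51054×-0.35980 + 0.85985×0.93303×0.97343 = 0.330977 + 0.780950 = 1.111927.
Q̄ = (S_0/π) × [bracket] = (2106/π) × 1.111927 = 745.4 W/m².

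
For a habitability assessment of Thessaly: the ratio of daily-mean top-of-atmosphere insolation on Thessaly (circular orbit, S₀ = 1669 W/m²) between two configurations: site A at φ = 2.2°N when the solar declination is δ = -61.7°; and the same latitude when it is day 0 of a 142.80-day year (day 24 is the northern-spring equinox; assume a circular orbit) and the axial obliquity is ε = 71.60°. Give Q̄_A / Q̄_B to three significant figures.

Q̄_A / Q̄_B ≈ 0.820

— Configuration A (φ=+2.2°):
cos H₀ = −tan(+2.2°) tan(-61.700°) = 0.0713, H₀ = 1.4994 rad.
Bracket: H₀ sin φ sin δ + cos φ cos δ sin H₀ = 1.4994×0.03839×-0.88048 + 0.99926×0.47409×0.99745 = -0.050682 + 0.472531 = 0.421849.
Q̄ = (S₀/π) × [bracket] = (1669/π) × 0.421849 = 224.11 W/m².
— Configuration B (φ=+2.2°):
Solar longitude: λ_s = 360° × (0 − 24)/142.80 = -60.504°, i.e. -60.504° + 360° = 299.496°.
sin δ = sin 71.60° × sin 299.496° = -0.82589, so δ = -55.679°.
cos H₀ = −tan(+2.2°) tan(-55.679°) = 0.0563, H₀ = 1.5145 rad.
Bracket: H₀ sin φ sin δ + cos φ cos δ sin H₀ = 1.5145×0.03839×-0.82589 + 0.99926×0.56383×0.99842 = -0.048019 + 0.562523 = 0.514504.
Q̄ = (S₀/π) × [bracket] = (1669/π) × 0.514504 = 273.33 W/m².
Ratio Q̄_A / Q̄_B = 224.11 / 273.33 = 0.8199.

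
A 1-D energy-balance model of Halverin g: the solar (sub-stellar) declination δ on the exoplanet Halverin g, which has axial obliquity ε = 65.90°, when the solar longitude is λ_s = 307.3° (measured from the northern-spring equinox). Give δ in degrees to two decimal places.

δ = -46.56°

sin δ = sin ε · sin λ_s = sin 65.90° × sin 307.3° = -0.726135.
δ = arcsin(-0.726135) = -46.56°.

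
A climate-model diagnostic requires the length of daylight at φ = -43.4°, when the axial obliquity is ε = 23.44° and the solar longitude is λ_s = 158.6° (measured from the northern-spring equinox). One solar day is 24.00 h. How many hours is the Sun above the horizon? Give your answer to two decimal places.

Solar declination: sin δ = sin ε · sin λ_s = sin 23.44° × sin 158.6° = 0.14514, so δ = +8.346°.
cos H₀ = −tan φ · tan δ = −tan(-43.4°) × tan(+8.346°) = 0.1387, so H₀ = 1.4316 rad = 82.03°.
Daylight = 2H₀/(2π) × 24.00 h = (1.4316/π) × 24.00 = 10.94 h.

10.94 h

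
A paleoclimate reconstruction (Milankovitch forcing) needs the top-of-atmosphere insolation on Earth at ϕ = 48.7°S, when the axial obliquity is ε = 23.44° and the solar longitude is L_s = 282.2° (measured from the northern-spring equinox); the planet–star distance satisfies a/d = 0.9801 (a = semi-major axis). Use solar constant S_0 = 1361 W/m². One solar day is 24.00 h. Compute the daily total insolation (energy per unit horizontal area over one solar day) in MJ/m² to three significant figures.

40.9 MJ/m²

Solar declination: sin δ = sin ε · sin L_s = sin 23.44° × sin 282.2° = -0.38880, so δ = -22.880°.
cos h₀ = −tan(-48.7°) tan(-22.880°) = -0.4804, h₀ = 2.0719 rad.
Bracket: h₀ sin ϕ sin δ + cos ϕ cos δ sin h₀ = 2.0719×-0.75126×-0.38880 + 0.66000×0.92132×0.87707 = 0.605181 + 0.533321 = 1.138502.
Inverse-square distance factor (a/d)² = 0.9801² = 0.960596.
Q̄ = (S_0/π) × 0.960596 × [bracket] = (1361/π) × 0.960596 × 1.138502 = 473.79 W/m².
Daily total = Q̄ × 24.00 h × 3600 s/h = 473.79 × 24.00 × 3600 / 10⁶ = 40.94 MJ/m².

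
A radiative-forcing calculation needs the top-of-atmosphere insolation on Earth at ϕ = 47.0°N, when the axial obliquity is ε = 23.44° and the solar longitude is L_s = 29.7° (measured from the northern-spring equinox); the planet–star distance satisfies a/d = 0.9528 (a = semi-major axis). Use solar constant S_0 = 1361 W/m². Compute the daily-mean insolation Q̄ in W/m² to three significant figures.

Q̄ ≈ 358 W/m²

Solar declination: sin δ = sin ε · sin L_s = sin 23.44° × sin 29.7° = 0.19709, so δ = +11.367°.
cos h₀ = −tan(+47.0°) tan(+11.367°) = -0.2156, h₀ = 1.7881 rad.
Bracket: h₀ sin ϕ sin δ + cos ϕ cos δ sin h₀ = 1.7881×0.73135×0.19709 + 0.68200×0.98039×0.97649 = 0.257740 + 0.652907 = 0.910647.
Inverse-square distance factor (a/d)² = 0.9528² = 0.907828.
Q̄ = (S_0/π) × 0.907828 × [bracket] = (1361/π) × 0.907828 × 0.910647 = 358.1 W/m².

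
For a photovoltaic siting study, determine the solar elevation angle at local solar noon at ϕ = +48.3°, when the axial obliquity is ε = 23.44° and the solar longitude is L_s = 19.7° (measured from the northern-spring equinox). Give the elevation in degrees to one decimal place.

49.4°

Solar declination: sin δ = sin ε · sin L_s = sin 23.44° × sin 19.7° = 0.13409, so δ = +7.706°.
At local noon the hour angle is zero, so the zenith angle equals |ϕ − δ| = |+48.3° − (+7.706°)| = 40.594°.
Elevation = 90° − 40.594° = 49.4°.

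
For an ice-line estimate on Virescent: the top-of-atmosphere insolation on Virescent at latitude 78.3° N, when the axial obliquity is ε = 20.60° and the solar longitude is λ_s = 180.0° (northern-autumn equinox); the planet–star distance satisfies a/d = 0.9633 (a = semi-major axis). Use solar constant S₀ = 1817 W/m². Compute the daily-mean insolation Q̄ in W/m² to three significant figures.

Q̄ ≈ 109 W/m²

Solar declination: sin δ = sin ε · sin λ_s = sin 20.60° × sin 180.0° = 0.00000, so δ = +0.000°.
cos H₀ = −tan(+78.3°) tan(+0.000°) = -0.0000, H₀ = 1.5708 rad.
Bracket: H₀ sin φ sin δ + cos φ cos δ sin H₀ = 1.5708×0.97922×0.00000 + 0.20279×1.00000×1.00000 = 0.000000 + 0.202790 = 0.202790.
Inverse-square distance factor (a/d)² = 0.9633² = 0.927947.
Q̄ = (S₀/π) × 0.927947 × [bracket] = (1817/π) × 0.927947 × 0.202790 = 108.8 W/m².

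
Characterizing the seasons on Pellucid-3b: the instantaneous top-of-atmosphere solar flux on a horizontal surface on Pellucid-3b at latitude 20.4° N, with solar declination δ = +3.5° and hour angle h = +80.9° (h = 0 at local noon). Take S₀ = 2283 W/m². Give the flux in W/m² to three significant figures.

386 W/m²

cos θ_z = sin φ sin δ + cos φ cos δ cos h = 0.021280 + 0.147962 = 0.169242.
Flux = S₀ · cos θ_z = 2283 × 0.169242 = 386.4 W/m².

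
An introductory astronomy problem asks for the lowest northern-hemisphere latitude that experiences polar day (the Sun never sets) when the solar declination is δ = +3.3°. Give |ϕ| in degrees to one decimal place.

Polar day requires cos h₀ = −tan ϕ tan δ ≤ −1, i.e. tan ϕ tan δ ≥ 1.
The boundary is |tan ϕ| · |tan δ| = 1, so |ϕ| = 90° − |δ| = 90° − 3.3° = 86.7° in the northern hemisphere.

|ϕ| = 86.7°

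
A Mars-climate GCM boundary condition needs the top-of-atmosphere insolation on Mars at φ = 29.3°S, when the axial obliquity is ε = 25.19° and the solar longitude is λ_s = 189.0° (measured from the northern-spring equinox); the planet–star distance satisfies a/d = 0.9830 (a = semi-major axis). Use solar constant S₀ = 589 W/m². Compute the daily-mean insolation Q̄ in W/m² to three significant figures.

Q̄ ≈ 167 W/m²

Solar declination: sin δ = sin ε · sin λ_s = sin 25.19° × sin 189.0° = -0.06658, so δ = -3.818°.
cos H₀ = −tan(-29.3°) tan(-3.818°) = -0.0374, H₀ = 1.6083 rad.
Bracket: H₀ sin φ sin δ + cos φ cos δ sin H₀ = 1.6083×-0.48938×-0.06658 + 0.87207×0.99778×0.99930 = 0.052403 + 0.869525 = 0.921928.
Inverse-square distance factor (a/d)² = 0.9830² = 0.966289.
Q̄ = (S₀/π) × 0.966289 × [bracket] = (589/π) × 0.966289 × 0.921928 = 167.0 W/m².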